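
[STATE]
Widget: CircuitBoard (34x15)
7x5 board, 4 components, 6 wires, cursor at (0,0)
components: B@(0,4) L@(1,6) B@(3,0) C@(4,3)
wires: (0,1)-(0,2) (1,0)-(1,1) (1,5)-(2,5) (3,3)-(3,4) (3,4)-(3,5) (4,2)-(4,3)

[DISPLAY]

   0 1 2 3 4 5 6                  
0  [.]  · ─ ·       B             
                                  
1   · ─ ·               ·   L     
                        │         
2                       ·         
                                  
3   B           · ─ · ─ ·         
                                  
4           · ─ C                 
Cursor: (0,0)                     
                                  
                                  
                                  
                                  


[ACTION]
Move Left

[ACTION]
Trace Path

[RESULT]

   0 1 2 3 4 5 6                  
0  [.]  · ─ ·       B             
                                  
1   · ─ ·               ·   L     
                        │         
2                       ·         
                                  
3   B           · ─ · ─ ·         
                                  
4           · ─ C                 
Cursor: (0,0)  Trace: No connectio
                                  
                                  
                                  
                                  


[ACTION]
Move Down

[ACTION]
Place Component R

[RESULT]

   0 1 2 3 4 5 6                  
0       · ─ ·       B             
                                  
1  [R]─ ·               ·   L     
                        │         
2                       ·         
                                  
3   B           · ─ · ─ ·         
                                  
4           · ─ C                 
Cursor: (1,0)  Trace: No connectio
                                  
                                  
                                  
                                  


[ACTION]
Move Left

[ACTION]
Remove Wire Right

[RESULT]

   0 1 2 3 4 5 6                  
0       · ─ ·       B             
                                  
1  [R]                  ·   L     
                        │         
2                       ·         
                                  
3   B           · ─ · ─ ·         
                                  
4           · ─ C                 
Cursor: (1,0)  Trace: No connectio
                                  
                                  
                                  
                                  


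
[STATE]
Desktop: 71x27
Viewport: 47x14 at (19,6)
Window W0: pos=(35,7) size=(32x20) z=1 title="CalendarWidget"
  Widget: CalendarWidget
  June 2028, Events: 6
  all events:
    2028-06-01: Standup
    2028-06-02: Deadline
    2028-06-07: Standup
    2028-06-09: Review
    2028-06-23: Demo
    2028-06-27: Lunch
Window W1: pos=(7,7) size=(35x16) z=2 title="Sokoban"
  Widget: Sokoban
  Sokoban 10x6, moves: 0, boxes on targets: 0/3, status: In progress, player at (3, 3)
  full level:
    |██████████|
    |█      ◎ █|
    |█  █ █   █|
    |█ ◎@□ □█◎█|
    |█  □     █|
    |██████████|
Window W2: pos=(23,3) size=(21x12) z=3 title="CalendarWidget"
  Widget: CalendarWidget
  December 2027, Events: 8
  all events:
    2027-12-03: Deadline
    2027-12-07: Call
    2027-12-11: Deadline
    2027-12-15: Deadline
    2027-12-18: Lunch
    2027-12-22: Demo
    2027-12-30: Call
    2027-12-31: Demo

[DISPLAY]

    ┃   December 2027   ┃                      
━━━━┃Mo Tu We Th Fr Sa S┃━━━━━━━━━━━━━━━━━━━━━━
    ┃       1  2  3*  4 ┃rWidget               
────┃ 6  7*  8  9 10 11*┃──────────────────────
    ┃13 14 15* 16 17 18*┃  June 2028           
    ┃20 21 22* 23 24 25 ┃ Th Fr Sa Su          
    ┃27 28 29 30* 31*   ┃  1*  2*  3  4        
    ┃                   ┃*  8  9* 10 11        
    ┗━━━━━━━━━━━━━━━━━━━┛ 15 16 17 18          
                      ┃21 22 23* 24 25         
/3                    ┃ 28 29 30               
                      ┃                        
                      ┃                        
                      ┃                        


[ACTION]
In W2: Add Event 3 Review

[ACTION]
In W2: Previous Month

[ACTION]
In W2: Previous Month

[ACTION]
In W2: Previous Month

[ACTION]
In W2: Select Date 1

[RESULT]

    ┃   September 2027  ┃                      
━━━━┃Mo Tu We Th Fr Sa S┃━━━━━━━━━━━━━━━━━━━━━━
    ┃      [ 1]  2  3  4┃rWidget               
────┃ 6  7  8  9 10 11 1┃──────────────────────
    ┃13 14 15 16 17 18 1┃  June 2028           
    ┃20 21 22 23 24 25 2┃ Th Fr Sa Su          
    ┃27 28 29 30        ┃  1*  2*  3  4        
    ┃                   ┃*  8  9* 10 11        
    ┗━━━━━━━━━━━━━━━━━━━┛ 15 16 17 18          
                      ┃21 22 23* 24 25         
/3                    ┃ 28 29 30               
                      ┃                        
                      ┃                        
                      ┃                        


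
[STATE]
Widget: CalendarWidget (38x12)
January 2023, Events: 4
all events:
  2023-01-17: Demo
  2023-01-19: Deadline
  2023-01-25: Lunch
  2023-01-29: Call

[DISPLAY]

             January 2023             
Mo Tu We Th Fr Sa Su                  
                   1                  
 2  3  4  5  6  7  8                  
 9 10 11 12 13 14 15                  
16 17* 18 19* 20 21 22                
23 24 25* 26 27 28 29*                
30 31                                 
                                      
                                      
                                      
                                      


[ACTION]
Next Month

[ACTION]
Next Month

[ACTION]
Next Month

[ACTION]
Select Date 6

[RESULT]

              April 2023              
Mo Tu We Th Fr Sa Su                  
                1  2                  
 3  4  5 [ 6]  7  8  9                
10 11 12 13 14 15 16                  
17 18 19 20 21 22 23                  
24 25 26 27 28 29 30                  
                                      
                                      
                                      
                                      
                                      


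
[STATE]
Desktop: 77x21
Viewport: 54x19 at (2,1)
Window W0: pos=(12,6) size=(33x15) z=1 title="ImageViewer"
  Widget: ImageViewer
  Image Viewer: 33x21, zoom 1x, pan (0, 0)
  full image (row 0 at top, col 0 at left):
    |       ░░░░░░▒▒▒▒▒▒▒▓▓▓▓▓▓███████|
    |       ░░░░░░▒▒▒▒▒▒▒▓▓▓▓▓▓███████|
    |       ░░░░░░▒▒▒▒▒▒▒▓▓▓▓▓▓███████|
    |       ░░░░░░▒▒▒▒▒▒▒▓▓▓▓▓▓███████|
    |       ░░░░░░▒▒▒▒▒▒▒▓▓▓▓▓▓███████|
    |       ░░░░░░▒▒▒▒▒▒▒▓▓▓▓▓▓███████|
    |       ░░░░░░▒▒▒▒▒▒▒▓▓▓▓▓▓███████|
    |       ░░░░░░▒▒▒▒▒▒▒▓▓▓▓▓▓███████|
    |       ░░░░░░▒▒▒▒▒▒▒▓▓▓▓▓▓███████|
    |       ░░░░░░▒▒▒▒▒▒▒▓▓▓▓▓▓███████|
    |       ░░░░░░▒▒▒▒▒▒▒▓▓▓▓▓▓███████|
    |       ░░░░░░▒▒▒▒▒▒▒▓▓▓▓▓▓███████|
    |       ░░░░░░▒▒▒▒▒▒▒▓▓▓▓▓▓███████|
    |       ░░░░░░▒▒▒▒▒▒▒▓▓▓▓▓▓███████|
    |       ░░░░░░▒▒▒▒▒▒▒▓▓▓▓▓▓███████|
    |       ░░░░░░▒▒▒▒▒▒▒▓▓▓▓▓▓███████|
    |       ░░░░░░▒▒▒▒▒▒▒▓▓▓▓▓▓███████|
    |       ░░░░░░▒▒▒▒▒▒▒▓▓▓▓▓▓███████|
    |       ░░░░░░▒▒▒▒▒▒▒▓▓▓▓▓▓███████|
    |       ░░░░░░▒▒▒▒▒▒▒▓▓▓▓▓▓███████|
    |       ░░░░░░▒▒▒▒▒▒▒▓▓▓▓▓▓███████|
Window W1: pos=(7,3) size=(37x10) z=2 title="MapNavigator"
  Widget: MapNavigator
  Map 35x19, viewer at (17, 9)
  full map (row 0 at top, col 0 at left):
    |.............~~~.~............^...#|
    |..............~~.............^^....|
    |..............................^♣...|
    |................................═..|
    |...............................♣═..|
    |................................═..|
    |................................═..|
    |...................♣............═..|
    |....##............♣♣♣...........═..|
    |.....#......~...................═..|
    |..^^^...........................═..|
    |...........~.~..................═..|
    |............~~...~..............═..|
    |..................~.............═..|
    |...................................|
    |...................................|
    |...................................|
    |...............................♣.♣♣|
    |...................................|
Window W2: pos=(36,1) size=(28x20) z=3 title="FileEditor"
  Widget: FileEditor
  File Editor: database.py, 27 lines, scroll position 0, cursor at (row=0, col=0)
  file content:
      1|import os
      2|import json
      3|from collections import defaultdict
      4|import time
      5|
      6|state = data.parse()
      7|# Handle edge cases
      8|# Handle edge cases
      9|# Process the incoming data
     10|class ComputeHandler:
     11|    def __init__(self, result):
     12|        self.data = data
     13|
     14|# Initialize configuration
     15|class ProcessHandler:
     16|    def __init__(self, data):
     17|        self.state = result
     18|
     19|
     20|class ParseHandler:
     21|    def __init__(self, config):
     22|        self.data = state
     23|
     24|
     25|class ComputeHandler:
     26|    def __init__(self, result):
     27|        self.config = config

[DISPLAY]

                                  ┏━━━━━━━━━━━━━━━━━━━
                                  ┃ FileEditor        
     ┏━━━━━━━━━━━━━━━━━━━━━━━━━━━━┠───────────────────
     ┃ MapNavigator               ┃█mport os          
     ┠────────────────────────────┃import json        
     ┃............................┃from collections im
     ┃...................♣........┃import time        
     ┃....##............♣♣♣.......┃                   
     ┃.....#......~....@..........┃state = data.parse(
     ┃..^^^.......................┃# Handle edge cases
     ┃...........~.~..............┃# Handle edge cases
     ┗━━━━━━━━━━━━━━━━━━━━━━━━━━━━┃# Process the incom
          ┃       ░░░░░░▒▒▒▒▒▒▒▓▓▓┃class ComputeHandle
          ┃       ░░░░░░▒▒▒▒▒▒▒▓▓▓┃    def __init__(se
          ┃       ░░░░░░▒▒▒▒▒▒▒▓▓▓┃        self.data =
          ┃       ░░░░░░▒▒▒▒▒▒▒▓▓▓┃                   
          ┃       ░░░░░░▒▒▒▒▒▒▒▓▓▓┃# Initialize config
          ┃       ░░░░░░▒▒▒▒▒▒▒▓▓▓┃class ProcessHandle
          ┃       ░░░░░░▒▒▒▒▒▒▒▓▓▓┃    def __init__(se


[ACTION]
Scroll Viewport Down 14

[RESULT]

                                  ┃ FileEditor        
     ┏━━━━━━━━━━━━━━━━━━━━━━━━━━━━┠───────────────────
     ┃ MapNavigator               ┃█mport os          
     ┠────────────────────────────┃import json        
     ┃............................┃from collections im
     ┃...................♣........┃import time        
     ┃....##............♣♣♣.......┃                   
     ┃.....#......~....@..........┃state = data.parse(
     ┃..^^^.......................┃# Handle edge cases
     ┃...........~.~..............┃# Handle edge cases
     ┗━━━━━━━━━━━━━━━━━━━━━━━━━━━━┃# Process the incom
          ┃       ░░░░░░▒▒▒▒▒▒▒▓▓▓┃class ComputeHandle
          ┃       ░░░░░░▒▒▒▒▒▒▒▓▓▓┃    def __init__(se
          ┃       ░░░░░░▒▒▒▒▒▒▒▓▓▓┃        self.data =
          ┃       ░░░░░░▒▒▒▒▒▒▒▓▓▓┃                   
          ┃       ░░░░░░▒▒▒▒▒▒▒▓▓▓┃# Initialize config
          ┃       ░░░░░░▒▒▒▒▒▒▒▓▓▓┃class ProcessHandle
          ┃       ░░░░░░▒▒▒▒▒▒▒▓▓▓┃    def __init__(se
          ┗━━━━━━━━━━━━━━━━━━━━━━━┗━━━━━━━━━━━━━━━━━━━


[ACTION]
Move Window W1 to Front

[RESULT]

                                  ┃ FileEditor        
     ┏━━━━━━━━━━━━━━━━━━━━━━━━━━━━━━━━━━━┓────────────
     ┃ MapNavigator                      ┃os          
     ┠───────────────────────────────────┨json        
     ┃................................═..┃llections im
     ┃...................♣............═..┃time        
     ┃....##............♣♣♣...........═..┃            
     ┃.....#......~....@..............═..┃ data.parse(
     ┃..^^^...........................═..┃e edge cases
     ┃...........~.~..................═..┃e edge cases
     ┗━━━━━━━━━━━━━━━━━━━━━━━━━━━━━━━━━━━┛ss the incom
          ┃       ░░░░░░▒▒▒▒▒▒▒▓▓▓┃class ComputeHandle
          ┃       ░░░░░░▒▒▒▒▒▒▒▓▓▓┃    def __init__(se
          ┃       ░░░░░░▒▒▒▒▒▒▒▓▓▓┃        self.data =
          ┃       ░░░░░░▒▒▒▒▒▒▒▓▓▓┃                   
          ┃       ░░░░░░▒▒▒▒▒▒▒▓▓▓┃# Initialize config
          ┃       ░░░░░░▒▒▒▒▒▒▒▓▓▓┃class ProcessHandle
          ┃       ░░░░░░▒▒▒▒▒▒▒▓▓▓┃    def __init__(se
          ┗━━━━━━━━━━━━━━━━━━━━━━━┗━━━━━━━━━━━━━━━━━━━


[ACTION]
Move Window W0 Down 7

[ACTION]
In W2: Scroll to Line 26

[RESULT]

                                  ┃ FileEditor        
     ┏━━━━━━━━━━━━━━━━━━━━━━━━━━━━━━━━━━━┓────────────
     ┃ MapNavigator                      ┃ self.data =
     ┠───────────────────────────────────┨            
     ┃................................═..┃alize config
     ┃...................♣............═..┃rocessHandle
     ┃....##............♣♣♣...........═..┃ __init__(se
     ┃.....#......~....@..............═..┃ self.state 
     ┃..^^^...........................═..┃            
     ┃...........~.~..................═..┃            
     ┗━━━━━━━━━━━━━━━━━━━━━━━━━━━━━━━━━━━┛arseHandler:
          ┃       ░░░░░░▒▒▒▒▒▒▒▓▓▓┃    def __init__(se
          ┃       ░░░░░░▒▒▒▒▒▒▒▓▓▓┃        self.data =
          ┃       ░░░░░░▒▒▒▒▒▒▒▓▓▓┃                   
          ┃       ░░░░░░▒▒▒▒▒▒▒▓▓▓┃                   
          ┃       ░░░░░░▒▒▒▒▒▒▒▓▓▓┃class ComputeHandle
          ┃       ░░░░░░▒▒▒▒▒▒▒▓▓▓┃    def __init__(se
          ┃       ░░░░░░▒▒▒▒▒▒▒▓▓▓┃        self.config
          ┗━━━━━━━━━━━━━━━━━━━━━━━┗━━━━━━━━━━━━━━━━━━━


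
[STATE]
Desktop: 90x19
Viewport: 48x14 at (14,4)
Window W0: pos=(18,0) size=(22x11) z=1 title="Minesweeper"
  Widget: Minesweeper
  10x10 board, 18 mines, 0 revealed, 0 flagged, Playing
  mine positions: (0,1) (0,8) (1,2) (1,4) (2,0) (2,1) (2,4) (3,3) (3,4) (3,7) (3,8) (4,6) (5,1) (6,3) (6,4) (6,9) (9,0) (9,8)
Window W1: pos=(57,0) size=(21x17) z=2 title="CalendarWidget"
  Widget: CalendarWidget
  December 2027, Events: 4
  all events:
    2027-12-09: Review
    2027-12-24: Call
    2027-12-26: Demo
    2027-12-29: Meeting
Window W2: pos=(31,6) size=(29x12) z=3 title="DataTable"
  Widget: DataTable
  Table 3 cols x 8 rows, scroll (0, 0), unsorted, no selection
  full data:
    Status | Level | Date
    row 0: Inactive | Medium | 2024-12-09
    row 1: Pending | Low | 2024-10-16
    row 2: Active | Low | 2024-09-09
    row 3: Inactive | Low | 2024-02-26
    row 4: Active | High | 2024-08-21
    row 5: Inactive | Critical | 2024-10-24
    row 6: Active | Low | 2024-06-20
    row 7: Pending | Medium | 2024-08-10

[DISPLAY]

    ┃■■■■■■■■■■          ┃                 ┃Mo T
    ┃■■■■■■■■■■          ┃                 ┃    
    ┃■■■■■■■■■■  ┏━━━━━━━━━━━━━━━━━━━━━━━━━━━┓  
    ┃■■■■■■■■■■  ┃ DataTable                 ┃ 1
    ┃■■■■■■■■■■  ┠───────────────────────────┨ 2
    ┃■■■■■■■■■■  ┃Status  │Level   │Date     ┃ 2
    ┗━━━━━━━━━━━━┃────────┼────────┼─────────┃  
                 ┃Inactive│Medium  │2024-12-0┃  
                 ┃Pending │Low     │2024-10-1┃  
                 ┃Active  │Low     │2024-09-0┃  
                 ┃Inactive│Low     │2024-02-2┃  
                 ┃Active  │High    │2024-08-2┃  
                 ┃Inactive│Critical│2024-10-2┃━━
                 ┗━━━━━━━━━━━━━━━━━━━━━━━━━━━┛  


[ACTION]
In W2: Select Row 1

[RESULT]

    ┃■■■■■■■■■■          ┃                 ┃Mo T
    ┃■■■■■■■■■■          ┃                 ┃    
    ┃■■■■■■■■■■  ┏━━━━━━━━━━━━━━━━━━━━━━━━━━━┓  
    ┃■■■■■■■■■■  ┃ DataTable                 ┃ 1
    ┃■■■■■■■■■■  ┠───────────────────────────┨ 2
    ┃■■■■■■■■■■  ┃Status  │Level   │Date     ┃ 2
    ┗━━━━━━━━━━━━┃────────┼────────┼─────────┃  
                 ┃Inactive│Medium  │2024-12-0┃  
                 ┃>ending │Low     │2024-10-1┃  
                 ┃Active  │Low     │2024-09-0┃  
                 ┃Inactive│Low     │2024-02-2┃  
                 ┃Active  │High    │2024-08-2┃  
                 ┃Inactive│Critical│2024-10-2┃━━
                 ┗━━━━━━━━━━━━━━━━━━━━━━━━━━━┛  


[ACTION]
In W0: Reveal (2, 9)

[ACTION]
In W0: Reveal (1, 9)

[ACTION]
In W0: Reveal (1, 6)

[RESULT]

    ┃■■■■■2 1■1          ┃                 ┃Mo T
    ┃■■■■■312■1          ┃                 ┃    
    ┃■■■■■■■■■■  ┏━━━━━━━━━━━━━━━━━━━━━━━━━━━┓  
    ┃■■■■■■■■■■  ┃ DataTable                 ┃ 1
    ┃■■■■■■■■■■  ┠───────────────────────────┨ 2
    ┃■■■■■■■■■■  ┃Status  │Level   │Date     ┃ 2
    ┗━━━━━━━━━━━━┃────────┼────────┼─────────┃  
                 ┃Inactive│Medium  │2024-12-0┃  
                 ┃>ending │Low     │2024-10-1┃  
                 ┃Active  │Low     │2024-09-0┃  
                 ┃Inactive│Low     │2024-02-2┃  
                 ┃Active  │High    │2024-08-2┃  
                 ┃Inactive│Critical│2024-10-2┃━━
                 ┗━━━━━━━━━━━━━━━━━━━━━━━━━━━┛  


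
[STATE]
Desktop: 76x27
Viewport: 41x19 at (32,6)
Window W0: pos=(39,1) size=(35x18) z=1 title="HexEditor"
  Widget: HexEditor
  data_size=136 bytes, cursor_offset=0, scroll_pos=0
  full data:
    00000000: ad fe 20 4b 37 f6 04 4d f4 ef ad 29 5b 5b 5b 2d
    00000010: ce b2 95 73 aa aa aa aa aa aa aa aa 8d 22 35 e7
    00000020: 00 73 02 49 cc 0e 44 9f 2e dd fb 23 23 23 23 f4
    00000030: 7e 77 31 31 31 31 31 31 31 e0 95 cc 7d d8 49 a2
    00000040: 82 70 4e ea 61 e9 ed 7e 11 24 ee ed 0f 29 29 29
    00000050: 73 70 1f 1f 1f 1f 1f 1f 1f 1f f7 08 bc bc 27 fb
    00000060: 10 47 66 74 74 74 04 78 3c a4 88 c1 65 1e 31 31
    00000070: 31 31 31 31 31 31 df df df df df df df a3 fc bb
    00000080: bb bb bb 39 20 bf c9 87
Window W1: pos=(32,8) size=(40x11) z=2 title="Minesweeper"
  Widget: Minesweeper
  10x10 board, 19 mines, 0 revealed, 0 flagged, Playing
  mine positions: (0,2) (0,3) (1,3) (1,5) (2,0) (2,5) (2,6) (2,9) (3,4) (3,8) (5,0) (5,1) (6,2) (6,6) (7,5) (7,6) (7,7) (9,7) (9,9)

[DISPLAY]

       ┃00000020  00 73 02 49 cc 0e 44 9f
       ┃00000030  7e 77 31 31 31 31 31 31
┏━━━━━━━━━━━━━━━━━━━━━━━━━━━━━━━━━━━━━━┓e
┃ Minesweeper                          ┃f
┠──────────────────────────────────────┨8
┃■■■■■■■■■■                            ┃f
┃■■■■■■■■■■                            ┃7
┃■■■■■■■■■■                            ┃ 
┃■■■■■■■■■■                            ┃ 
┃■■■■■■■■■■                            ┃ 
┃■■■■■■■■■■                            ┃ 
┃■■■■■■■■■■                            ┃ 
┗━━━━━━━━━━━━━━━━━━━━━━━━━━━━━━━━━━━━━━┛━
                                         
                                         
                                         
                                         
                                         
                                         


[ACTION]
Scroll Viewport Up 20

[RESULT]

                                         
       ┏━━━━━━━━━━━━━━━━━━━━━━━━━━━━━━━━━
       ┃ HexEditor                       
       ┠─────────────────────────────────
       ┃00000000  AD fe 20 4b 37 f6 04 4d
       ┃00000010  ce b2 95 73 aa aa aa aa
       ┃00000020  00 73 02 49 cc 0e 44 9f
       ┃00000030  7e 77 31 31 31 31 31 31
┏━━━━━━━━━━━━━━━━━━━━━━━━━━━━━━━━━━━━━━┓e
┃ Minesweeper                          ┃f
┠──────────────────────────────────────┨8
┃■■■■■■■■■■                            ┃f
┃■■■■■■■■■■                            ┃7
┃■■■■■■■■■■                            ┃ 
┃■■■■■■■■■■                            ┃ 
┃■■■■■■■■■■                            ┃ 
┃■■■■■■■■■■                            ┃ 
┃■■■■■■■■■■                            ┃ 
┗━━━━━━━━━━━━━━━━━━━━━━━━━━━━━━━━━━━━━━┛━


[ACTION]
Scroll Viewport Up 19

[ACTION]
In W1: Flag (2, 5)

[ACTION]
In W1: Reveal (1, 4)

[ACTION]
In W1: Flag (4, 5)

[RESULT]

                                         
       ┏━━━━━━━━━━━━━━━━━━━━━━━━━━━━━━━━━
       ┃ HexEditor                       
       ┠─────────────────────────────────
       ┃00000000  AD fe 20 4b 37 f6 04 4d
       ┃00000010  ce b2 95 73 aa aa aa aa
       ┃00000020  00 73 02 49 cc 0e 44 9f
       ┃00000030  7e 77 31 31 31 31 31 31
┏━━━━━━━━━━━━━━━━━━━━━━━━━━━━━━━━━━━━━━┓e
┃ Minesweeper                          ┃f
┠──────────────────────────────────────┨8
┃■■■■■■■■■■                            ┃f
┃■■■■4■■■■■                            ┃7
┃■■■■■⚑■■■■                            ┃ 
┃■■■■■■■■■■                            ┃ 
┃■■■■■⚑■■■■                            ┃ 
┃■■■■■■■■■■                            ┃ 
┃■■■■■■■■■■                            ┃ 
┗━━━━━━━━━━━━━━━━━━━━━━━━━━━━━━━━━━━━━━┛━


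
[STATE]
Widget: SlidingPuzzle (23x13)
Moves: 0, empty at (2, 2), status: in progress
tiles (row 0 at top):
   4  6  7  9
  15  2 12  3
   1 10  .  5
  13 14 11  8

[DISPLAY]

┌────┬────┬────┬────┐  
│  4 │  6 │  7 │  9 │  
├────┼────┼────┼────┤  
│ 15 │  2 │ 12 │  3 │  
├────┼────┼────┼────┤  
│  1 │ 10 │    │  5 │  
├────┼────┼────┼────┤  
│ 13 │ 14 │ 11 │  8 │  
└────┴────┴────┴────┘  
Moves: 0               
                       
                       
                       


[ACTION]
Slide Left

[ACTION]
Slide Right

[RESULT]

┌────┬────┬────┬────┐  
│  4 │  6 │  7 │  9 │  
├────┼────┼────┼────┤  
│ 15 │  2 │ 12 │  3 │  
├────┼────┼────┼────┤  
│  1 │ 10 │    │  5 │  
├────┼────┼────┼────┤  
│ 13 │ 14 │ 11 │  8 │  
└────┴────┴────┴────┘  
Moves: 2               
                       
                       
                       


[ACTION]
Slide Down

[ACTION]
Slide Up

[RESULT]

┌────┬────┬────┬────┐  
│  4 │  6 │  7 │  9 │  
├────┼────┼────┼────┤  
│ 15 │  2 │ 12 │  3 │  
├────┼────┼────┼────┤  
│  1 │ 10 │    │  5 │  
├────┼────┼────┼────┤  
│ 13 │ 14 │ 11 │  8 │  
└────┴────┴────┴────┘  
Moves: 4               
                       
                       
                       


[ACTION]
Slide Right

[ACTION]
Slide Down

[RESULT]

┌────┬────┬────┬────┐  
│  4 │  6 │  7 │  9 │  
├────┼────┼────┼────┤  
│ 15 │    │ 12 │  3 │  
├────┼────┼────┼────┤  
│  1 │  2 │ 10 │  5 │  
├────┼────┼────┼────┤  
│ 13 │ 14 │ 11 │  8 │  
└────┴────┴────┴────┘  
Moves: 6               
                       
                       
                       


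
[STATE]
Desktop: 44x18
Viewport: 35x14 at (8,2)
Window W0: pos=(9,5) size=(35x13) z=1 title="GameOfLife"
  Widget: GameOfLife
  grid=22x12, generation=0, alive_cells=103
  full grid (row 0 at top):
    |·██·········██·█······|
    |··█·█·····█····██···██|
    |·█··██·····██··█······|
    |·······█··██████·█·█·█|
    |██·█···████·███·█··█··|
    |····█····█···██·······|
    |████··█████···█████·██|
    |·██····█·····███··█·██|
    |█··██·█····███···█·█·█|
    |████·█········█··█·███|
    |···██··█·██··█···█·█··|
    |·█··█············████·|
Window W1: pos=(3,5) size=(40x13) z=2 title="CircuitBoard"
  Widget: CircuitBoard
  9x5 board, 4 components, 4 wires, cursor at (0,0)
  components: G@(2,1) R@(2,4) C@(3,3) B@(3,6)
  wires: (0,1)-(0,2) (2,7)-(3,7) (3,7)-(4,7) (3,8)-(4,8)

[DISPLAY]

                                   
                                   
                                   
━━━━━━━━━━━━━━━━━━━━━━━━━━━━━━━━━━┓
cuitBoard                         ┃
──────────────────────────────────┨
 1 2 3 4 5 6 7 8                  ┃
.]  · ─ ·                         ┃
                                  ┃
                                  ┃
                                  ┃
    G           R           ·     ┃
                            │     ┃
            C           B   ·   · ┃


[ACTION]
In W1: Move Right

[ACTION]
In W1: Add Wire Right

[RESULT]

                                   
                                   
                                   
━━━━━━━━━━━━━━━━━━━━━━━━━━━━━━━━━━┓
cuitBoard                         ┃
──────────────────────────────────┨
 1 2 3 4 5 6 7 8                  ┃
   [.]─ ·                         ┃
                                  ┃
                                  ┃
                                  ┃
    G           R           ·     ┃
                            │     ┃
            C           B   ·   · ┃


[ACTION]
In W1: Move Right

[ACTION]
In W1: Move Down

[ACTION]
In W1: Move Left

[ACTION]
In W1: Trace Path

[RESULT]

                                   
                                   
                                   
━━━━━━━━━━━━━━━━━━━━━━━━━━━━━━━━━━┓
cuitBoard                         ┃
──────────────────────────────────┨
 1 2 3 4 5 6 7 8                  ┃
    · ─ ·                         ┃
                                  ┃
   [.]                            ┃
                                  ┃
    G           R           ·     ┃
                            │     ┃
            C           B   ·   · ┃


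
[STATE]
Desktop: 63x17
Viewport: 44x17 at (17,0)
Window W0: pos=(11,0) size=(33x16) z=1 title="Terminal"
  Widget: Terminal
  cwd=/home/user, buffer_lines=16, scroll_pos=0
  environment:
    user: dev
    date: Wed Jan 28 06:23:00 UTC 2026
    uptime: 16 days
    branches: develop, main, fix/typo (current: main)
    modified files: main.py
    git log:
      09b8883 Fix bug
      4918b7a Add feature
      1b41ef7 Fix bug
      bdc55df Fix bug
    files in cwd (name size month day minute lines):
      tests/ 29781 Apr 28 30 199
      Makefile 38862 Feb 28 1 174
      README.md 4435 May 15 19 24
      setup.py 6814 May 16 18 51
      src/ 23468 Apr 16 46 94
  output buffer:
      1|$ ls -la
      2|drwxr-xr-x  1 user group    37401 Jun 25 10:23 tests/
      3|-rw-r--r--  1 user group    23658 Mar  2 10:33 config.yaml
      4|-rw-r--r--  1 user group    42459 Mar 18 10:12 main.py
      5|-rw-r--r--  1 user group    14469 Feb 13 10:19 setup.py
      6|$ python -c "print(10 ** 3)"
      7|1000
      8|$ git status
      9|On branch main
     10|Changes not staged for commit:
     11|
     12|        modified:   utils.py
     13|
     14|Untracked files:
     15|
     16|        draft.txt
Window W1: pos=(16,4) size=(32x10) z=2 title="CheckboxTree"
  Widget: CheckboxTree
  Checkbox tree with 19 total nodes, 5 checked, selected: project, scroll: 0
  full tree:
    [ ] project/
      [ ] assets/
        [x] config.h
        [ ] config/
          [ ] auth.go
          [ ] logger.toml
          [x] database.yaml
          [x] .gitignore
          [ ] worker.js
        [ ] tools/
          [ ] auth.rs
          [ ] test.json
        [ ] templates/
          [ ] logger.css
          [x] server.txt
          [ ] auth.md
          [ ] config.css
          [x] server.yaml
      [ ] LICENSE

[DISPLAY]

━━━━━━━━━━━━━━━━━━━━━━━━━━┓                 
inal                      ┃                 
──────────────────────────┨                 
-la                       ┃                 
━━━━━━━━━━━━━━━━━━━━━━━━━━━━━━┓             
 CheckboxTree                 ┃             
──────────────────────────────┨             
>[-] project/                 ┃             
   [-] assets/                ┃             
     [x] config.h             ┃             
     [-] config/              ┃             
       [ ] auth.go            ┃             
       [ ] logger.toml        ┃             
━━━━━━━━━━━━━━━━━━━━━━━━━━━━━━┛             
   modified:   utils.py   ┃                 
━━━━━━━━━━━━━━━━━━━━━━━━━━┛                 
                                            


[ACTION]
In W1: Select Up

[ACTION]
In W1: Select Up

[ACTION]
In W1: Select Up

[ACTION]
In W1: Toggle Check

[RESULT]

━━━━━━━━━━━━━━━━━━━━━━━━━━┓                 
inal                      ┃                 
──────────────────────────┨                 
-la                       ┃                 
━━━━━━━━━━━━━━━━━━━━━━━━━━━━━━┓             
 CheckboxTree                 ┃             
──────────────────────────────┨             
>[x] project/                 ┃             
   [x] assets/                ┃             
     [x] config.h             ┃             
     [x] config/              ┃             
       [x] auth.go            ┃             
       [x] logger.toml        ┃             
━━━━━━━━━━━━━━━━━━━━━━━━━━━━━━┛             
   modified:   utils.py   ┃                 
━━━━━━━━━━━━━━━━━━━━━━━━━━┛                 
                                            


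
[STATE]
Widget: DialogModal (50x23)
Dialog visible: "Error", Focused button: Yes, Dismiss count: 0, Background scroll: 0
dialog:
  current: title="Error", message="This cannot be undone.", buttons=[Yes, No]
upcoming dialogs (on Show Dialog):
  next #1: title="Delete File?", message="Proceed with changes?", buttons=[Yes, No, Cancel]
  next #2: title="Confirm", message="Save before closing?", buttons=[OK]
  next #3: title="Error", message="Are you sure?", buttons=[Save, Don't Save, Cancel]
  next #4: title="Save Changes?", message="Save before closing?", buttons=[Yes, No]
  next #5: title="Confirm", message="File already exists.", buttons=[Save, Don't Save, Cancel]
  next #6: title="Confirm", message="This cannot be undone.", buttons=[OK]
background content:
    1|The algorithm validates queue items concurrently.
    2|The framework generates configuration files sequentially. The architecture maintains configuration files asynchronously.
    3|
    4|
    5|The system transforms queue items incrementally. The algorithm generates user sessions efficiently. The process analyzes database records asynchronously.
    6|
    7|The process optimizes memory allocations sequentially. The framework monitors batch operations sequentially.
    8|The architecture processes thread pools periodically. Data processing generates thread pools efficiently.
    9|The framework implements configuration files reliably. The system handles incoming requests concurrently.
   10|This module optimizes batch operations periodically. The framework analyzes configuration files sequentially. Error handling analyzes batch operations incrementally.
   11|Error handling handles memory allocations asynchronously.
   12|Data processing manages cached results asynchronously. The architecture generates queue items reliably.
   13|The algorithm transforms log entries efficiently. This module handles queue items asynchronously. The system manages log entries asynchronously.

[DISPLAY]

The algorithm validates queue items concurrently. 
The framework generates configuration files sequen
                                                  
                                                  
The system transforms queue items incrementally. T
                                                  
The process optimizes memory allocations sequentia
The architecture processes thread pools periodical
The framework implements configuration files relia
This module ┌────────────────────────┐ periodicall
Error handli│         Error          │ons asynchro
Data process│ This cannot be undone. │ asynchronou
The algorith│       [Yes]  No        │fficiently. 
            └────────────────────────┘            
                                                  
                                                  
                                                  
                                                  
                                                  
                                                  
                                                  
                                                  
                                                  


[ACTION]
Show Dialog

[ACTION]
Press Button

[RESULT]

The algorithm validates queue items concurrently. 
The framework generates configuration files sequen
                                                  
                                                  
The system transforms queue items incrementally. T
                                                  
The process optimizes memory allocations sequentia
The architecture processes thread pools periodical
The framework implements configuration files relia
This module optimizes batch operations periodicall
Error handling handles memory allocations asynchro
Data processing manages cached results asynchronou
The algorithm transforms log entries efficiently. 
                                                  
                                                  
                                                  
                                                  
                                                  
                                                  
                                                  
                                                  
                                                  
                                                  


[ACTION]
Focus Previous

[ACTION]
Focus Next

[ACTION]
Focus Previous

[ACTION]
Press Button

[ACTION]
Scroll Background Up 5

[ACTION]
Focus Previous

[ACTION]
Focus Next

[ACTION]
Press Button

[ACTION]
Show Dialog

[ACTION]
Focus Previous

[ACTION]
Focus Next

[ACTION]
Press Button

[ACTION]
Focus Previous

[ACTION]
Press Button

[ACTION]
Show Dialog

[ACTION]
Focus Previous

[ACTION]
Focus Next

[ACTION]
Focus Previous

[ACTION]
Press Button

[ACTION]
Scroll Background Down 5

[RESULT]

                                                  
The process optimizes memory allocations sequentia
The architecture processes thread pools periodical
The framework implements configuration files relia
This module optimizes batch operations periodicall
Error handling handles memory allocations asynchro
Data processing manages cached results asynchronou
The algorithm transforms log entries efficiently. 
                                                  
                                                  
                                                  
                                                  
                                                  
                                                  
                                                  
                                                  
                                                  
                                                  
                                                  
                                                  
                                                  
                                                  
                                                  
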